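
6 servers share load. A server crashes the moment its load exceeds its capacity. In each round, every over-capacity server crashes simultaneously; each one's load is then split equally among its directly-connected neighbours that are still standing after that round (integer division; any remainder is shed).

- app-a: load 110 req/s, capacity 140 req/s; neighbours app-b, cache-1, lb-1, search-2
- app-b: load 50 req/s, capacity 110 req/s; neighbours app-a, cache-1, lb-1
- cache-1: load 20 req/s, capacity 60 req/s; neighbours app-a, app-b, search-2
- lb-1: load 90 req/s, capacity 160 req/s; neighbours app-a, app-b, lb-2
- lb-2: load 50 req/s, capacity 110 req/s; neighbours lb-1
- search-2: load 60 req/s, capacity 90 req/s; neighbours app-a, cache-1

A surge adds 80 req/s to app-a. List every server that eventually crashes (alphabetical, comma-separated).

Round 1 — app-a at 190 > 140. app-a crashes.
  app-a sheds 190 req/s to app-b, cache-1, lb-1, search-2: 47 each (2 lost).
    app-b: 50+47 = 97 ≤ 110
    cache-1: 20+47 = 67 > 60
    lb-1: 90+47 = 137 ≤ 160
    search-2: 60+47 = 107 > 90
Round 2 — cache-1, search-2 crash.
  cache-1 sheds 67 req/s to app-b: 67 each.
    app-b: 97+67 = 164 > 110
  search-2 sheds 107 req/s: no online neighbours, lost.
Round 3 — app-b crashes.
  app-b sheds 164 req/s to lb-1: 164 each.
    lb-1: 137+164 = 301 > 160
Round 4 — lb-1 crashes.
  lb-1 sheds 301 req/s to lb-2: 301 each.
    lb-2: 50+301 = 351 > 110
Round 5 — lb-2 crashes.
  lb-2 sheds 351 req/s: no online neighbours, lost.
No further crashes.

app-a, app-b, cache-1, lb-1, lb-2, search-2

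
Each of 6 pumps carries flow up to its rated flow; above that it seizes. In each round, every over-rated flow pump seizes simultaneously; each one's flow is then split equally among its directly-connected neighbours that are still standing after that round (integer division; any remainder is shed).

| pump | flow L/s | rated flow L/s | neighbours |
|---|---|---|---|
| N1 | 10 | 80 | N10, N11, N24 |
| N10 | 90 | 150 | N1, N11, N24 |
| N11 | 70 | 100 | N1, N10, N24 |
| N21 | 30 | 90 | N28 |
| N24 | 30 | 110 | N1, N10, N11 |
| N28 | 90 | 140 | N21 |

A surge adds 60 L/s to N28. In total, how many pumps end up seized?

Round 1 — N28 at 150 > 140. N28 seizes.
  N28 sheds 150 L/s to N21: 150 each.
    N21: 30+150 = 180 > 90
Round 2 — N21 seizes.
  N21 sheds 180 L/s: no online neighbours, lost.
No further seizures.

2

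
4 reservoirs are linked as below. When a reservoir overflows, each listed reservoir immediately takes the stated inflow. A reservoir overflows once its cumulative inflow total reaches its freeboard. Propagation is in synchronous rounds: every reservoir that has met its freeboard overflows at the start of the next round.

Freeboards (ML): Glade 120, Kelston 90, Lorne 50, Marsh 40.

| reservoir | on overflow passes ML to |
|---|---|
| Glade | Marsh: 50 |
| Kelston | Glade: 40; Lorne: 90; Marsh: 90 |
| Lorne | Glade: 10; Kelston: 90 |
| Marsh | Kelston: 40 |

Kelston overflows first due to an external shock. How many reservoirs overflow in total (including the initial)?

Round 1 — Kelston overflows (initial).
  Glade: +40 → 40 < 120
  Lorne: +90 → 90 ≥ 50
  Marsh: +90 → 90 ≥ 40
Round 2 — Lorne, Marsh overflow.
  Glade: +10 → 50 < 120
No further overflows.

3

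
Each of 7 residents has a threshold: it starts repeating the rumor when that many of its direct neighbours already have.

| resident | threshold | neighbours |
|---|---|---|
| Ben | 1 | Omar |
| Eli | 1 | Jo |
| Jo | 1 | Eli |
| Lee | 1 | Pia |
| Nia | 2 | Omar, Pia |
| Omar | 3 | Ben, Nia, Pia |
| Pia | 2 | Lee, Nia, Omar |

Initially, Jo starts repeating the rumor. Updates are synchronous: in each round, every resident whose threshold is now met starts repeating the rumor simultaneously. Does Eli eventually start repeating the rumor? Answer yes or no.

yes

Round 1 — Jo starts repeating the rumor (initial).
Round 2 — checking thresholds:
  Eli: 1 of 1 neighbours ≥ 1, starts repeating the rumor.
Round 3 — no new spreads; cascade stops.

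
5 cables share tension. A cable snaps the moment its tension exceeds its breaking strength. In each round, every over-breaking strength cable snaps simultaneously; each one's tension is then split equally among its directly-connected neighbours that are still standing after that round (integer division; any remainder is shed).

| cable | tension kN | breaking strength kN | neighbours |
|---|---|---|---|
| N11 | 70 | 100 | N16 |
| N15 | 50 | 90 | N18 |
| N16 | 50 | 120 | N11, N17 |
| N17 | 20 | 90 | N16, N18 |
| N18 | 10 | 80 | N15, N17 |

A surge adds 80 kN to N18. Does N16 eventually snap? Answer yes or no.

Round 1 — N18 at 90 > 80. N18 snaps.
  N18 sheds 90 kN to N15, N17: 45 each.
    N15: 50+45 = 95 > 90
    N17: 20+45 = 65 ≤ 90
Round 2 — N15 snaps.
  N15 sheds 95 kN: no online neighbours, lost.
No further breaks.

no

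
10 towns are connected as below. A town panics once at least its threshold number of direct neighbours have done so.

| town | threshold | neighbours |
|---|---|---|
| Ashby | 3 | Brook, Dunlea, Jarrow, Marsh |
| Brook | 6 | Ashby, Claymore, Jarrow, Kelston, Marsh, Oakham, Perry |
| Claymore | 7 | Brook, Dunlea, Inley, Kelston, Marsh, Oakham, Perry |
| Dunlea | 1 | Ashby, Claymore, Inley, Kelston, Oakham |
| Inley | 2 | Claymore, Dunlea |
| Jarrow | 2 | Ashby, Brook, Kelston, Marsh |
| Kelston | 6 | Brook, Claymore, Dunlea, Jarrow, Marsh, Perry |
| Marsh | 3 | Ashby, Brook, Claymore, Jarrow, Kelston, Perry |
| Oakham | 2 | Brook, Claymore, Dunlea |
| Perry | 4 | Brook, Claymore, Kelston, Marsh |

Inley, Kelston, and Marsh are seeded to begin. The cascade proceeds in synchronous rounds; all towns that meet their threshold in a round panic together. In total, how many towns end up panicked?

6

Round 1 — Inley, Kelston, Marsh panic (initial).
Round 2 — checking thresholds:
  Ashby: 1 of 4 neighbours < 3, not yet.
  Brook: 2 of 7 neighbours < 6, not yet.
  Claymore: 3 of 7 neighbours < 7, not yet.
  Dunlea: 2 of 5 neighbours ≥ 1, panics.
  Jarrow: 2 of 4 neighbours ≥ 2, panics.
  Perry: 2 of 4 neighbours < 4, not yet.
Round 3 — checking thresholds:
  Ashby: 3 of 4 neighbours ≥ 3, panics.
  Brook: 3 of 7 neighbours < 6, not yet.
  Claymore: 4 of 7 neighbours < 7, not yet.
  Oakham: 1 of 3 neighbours < 2, not yet.
  Perry: 2 of 4 neighbours < 4, not yet.
Round 4 — no new panics; cascade stops.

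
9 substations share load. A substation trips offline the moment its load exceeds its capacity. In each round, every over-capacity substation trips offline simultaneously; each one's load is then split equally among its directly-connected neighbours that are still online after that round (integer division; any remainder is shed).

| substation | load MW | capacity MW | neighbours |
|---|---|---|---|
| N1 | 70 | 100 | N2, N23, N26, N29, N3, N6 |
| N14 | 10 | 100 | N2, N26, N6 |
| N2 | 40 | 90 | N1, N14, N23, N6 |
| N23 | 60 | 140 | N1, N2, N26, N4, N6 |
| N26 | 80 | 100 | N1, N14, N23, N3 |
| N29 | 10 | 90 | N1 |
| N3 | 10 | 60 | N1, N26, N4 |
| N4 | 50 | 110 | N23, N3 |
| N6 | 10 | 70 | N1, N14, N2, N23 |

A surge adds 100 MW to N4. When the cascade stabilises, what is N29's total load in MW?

38

Round 1 — N4 at 150 > 110. N4 trips offline.
  N4 sheds 150 MW to N23, N3: 75 each.
    N23: 60+75 = 135 ≤ 140
    N3: 10+75 = 85 > 60
Round 2 — N3 trips offline.
  N3 sheds 85 MW to N1, N26: 42 each (1 lost).
    N1: 70+42 = 112 > 100
    N26: 80+42 = 122 > 100
Round 3 — N1, N26 trip offline.
  N1 sheds 112 MW to N2, N23, N29, N6: 28 each.
    N2: 40+28 = 68 ≤ 90
    N23: 135+28 = 163 > 140
    N29: 10+28 = 38 ≤ 90
    N6: 10+28 = 38 ≤ 70
  N26 sheds 122 MW to N14, N23: 61 each.
    N14: 10+61 = 71 ≤ 100
    N23: 163+61 = 224 > 140
Round 4 — N23 trips offline.
  N23 sheds 224 MW to N2, N6: 112 each.
    N2: 68+112 = 180 > 90
    N6: 38+112 = 150 > 70
Round 5 — N2, N6 trip offline.
  N2 sheds 180 MW to N14: 180 each.
    N14: 71+180 = 251 > 100
  N6 sheds 150 MW to N14: 150 each.
    N14: 251+150 = 401 > 100
Round 6 — N14 trips offline.
  N14 sheds 401 MW: no online neighbours, lost.
No further trips.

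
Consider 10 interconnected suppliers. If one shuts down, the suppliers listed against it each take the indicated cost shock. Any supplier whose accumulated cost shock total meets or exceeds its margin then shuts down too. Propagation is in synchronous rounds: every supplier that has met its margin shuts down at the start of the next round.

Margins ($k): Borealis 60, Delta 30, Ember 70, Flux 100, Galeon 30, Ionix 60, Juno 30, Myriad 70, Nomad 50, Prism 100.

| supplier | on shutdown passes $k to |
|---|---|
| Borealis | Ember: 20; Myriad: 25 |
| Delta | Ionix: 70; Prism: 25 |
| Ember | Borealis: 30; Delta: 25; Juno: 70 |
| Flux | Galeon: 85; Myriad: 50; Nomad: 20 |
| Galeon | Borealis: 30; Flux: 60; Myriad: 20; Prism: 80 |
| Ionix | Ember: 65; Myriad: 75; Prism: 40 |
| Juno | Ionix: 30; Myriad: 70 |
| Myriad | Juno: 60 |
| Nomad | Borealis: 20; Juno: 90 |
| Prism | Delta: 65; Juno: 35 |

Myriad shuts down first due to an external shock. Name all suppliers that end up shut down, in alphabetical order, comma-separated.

Round 1 — Myriad shuts down (initial).
  Juno: +60 → 60 ≥ 30
Round 2 — Juno shuts down.
  Ionix: +30 → 30 < 60
No further shutdowns.

Juno, Myriad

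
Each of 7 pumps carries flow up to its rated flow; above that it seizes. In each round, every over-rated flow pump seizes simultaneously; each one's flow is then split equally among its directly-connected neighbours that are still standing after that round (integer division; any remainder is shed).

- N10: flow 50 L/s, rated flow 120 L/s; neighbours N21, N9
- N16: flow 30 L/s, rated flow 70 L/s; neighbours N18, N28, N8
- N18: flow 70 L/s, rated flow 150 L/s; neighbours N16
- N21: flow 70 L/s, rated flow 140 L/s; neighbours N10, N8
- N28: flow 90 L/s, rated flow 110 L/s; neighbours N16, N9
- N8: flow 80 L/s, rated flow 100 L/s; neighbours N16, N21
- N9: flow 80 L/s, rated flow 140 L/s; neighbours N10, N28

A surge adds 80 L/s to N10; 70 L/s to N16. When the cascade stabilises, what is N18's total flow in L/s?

103

Round 1 — N10 at 130 > 120; N16 at 100 > 70. N10, N16 seize.
  N10 sheds 130 L/s to N21, N9: 65 each.
    N21: 70+65 = 135 ≤ 140
    N9: 80+65 = 145 > 140
  N16 sheds 100 L/s to N18, N28, N8: 33 each (1 lost).
    N18: 70+33 = 103 ≤ 150
    N28: 90+33 = 123 > 110
    N8: 80+33 = 113 > 100
Round 2 — N28, N8, N9 seize.
  N28 sheds 123 L/s: no online neighbours, lost.
  N8 sheds 113 L/s to N21: 113 each.
    N21: 135+113 = 248 > 140
  N9 sheds 145 L/s: no online neighbours, lost.
Round 3 — N21 seizes.
  N21 sheds 248 L/s: no online neighbours, lost.
No further seizures.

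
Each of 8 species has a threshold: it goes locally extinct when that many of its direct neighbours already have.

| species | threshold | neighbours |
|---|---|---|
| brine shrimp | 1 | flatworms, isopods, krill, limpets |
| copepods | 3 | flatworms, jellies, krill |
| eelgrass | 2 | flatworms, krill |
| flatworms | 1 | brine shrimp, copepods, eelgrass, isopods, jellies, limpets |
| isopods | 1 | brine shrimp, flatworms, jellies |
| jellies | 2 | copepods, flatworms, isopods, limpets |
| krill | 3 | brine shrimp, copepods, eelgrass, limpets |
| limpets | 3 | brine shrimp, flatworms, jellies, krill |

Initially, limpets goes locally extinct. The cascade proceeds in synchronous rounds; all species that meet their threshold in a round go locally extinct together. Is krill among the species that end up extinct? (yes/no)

no

Round 1 — limpets goes locally extinct (initial).
Round 2 — checking thresholds:
  brine shrimp: 1 of 4 neighbours ≥ 1, goes locally extinct.
  flatworms: 1 of 6 neighbours ≥ 1, goes locally extinct.
  jellies: 1 of 4 neighbours < 2, below threshold.
  krill: 1 of 4 neighbours < 3, below threshold.
Round 3 — checking thresholds:
  copepods: 1 of 3 neighbours < 3, below threshold.
  eelgrass: 1 of 2 neighbours < 2, below threshold.
  isopods: 2 of 3 neighbours ≥ 1, goes locally extinct.
  jellies: 2 of 4 neighbours ≥ 2, goes locally extinct.
  krill: 2 of 4 neighbours < 3, below threshold.
Round 4 — no new extinctions; cascade stops.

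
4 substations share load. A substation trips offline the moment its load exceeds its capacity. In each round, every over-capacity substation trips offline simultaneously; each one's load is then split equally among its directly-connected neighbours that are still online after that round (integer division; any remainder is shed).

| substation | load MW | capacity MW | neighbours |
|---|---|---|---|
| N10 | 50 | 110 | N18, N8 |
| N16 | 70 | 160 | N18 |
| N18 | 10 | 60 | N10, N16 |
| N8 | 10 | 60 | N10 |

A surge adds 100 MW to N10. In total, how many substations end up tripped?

Round 1 — N10 at 150 > 110. N10 trips offline.
  N10 sheds 150 MW to N18, N8: 75 each.
    N18: 10+75 = 85 > 60
    N8: 10+75 = 85 > 60
Round 2 — N18, N8 trip offline.
  N18 sheds 85 MW to N16: 85 each.
    N16: 70+85 = 155 ≤ 160
  N8 sheds 85 MW: no online neighbours, lost.
No further trips.

3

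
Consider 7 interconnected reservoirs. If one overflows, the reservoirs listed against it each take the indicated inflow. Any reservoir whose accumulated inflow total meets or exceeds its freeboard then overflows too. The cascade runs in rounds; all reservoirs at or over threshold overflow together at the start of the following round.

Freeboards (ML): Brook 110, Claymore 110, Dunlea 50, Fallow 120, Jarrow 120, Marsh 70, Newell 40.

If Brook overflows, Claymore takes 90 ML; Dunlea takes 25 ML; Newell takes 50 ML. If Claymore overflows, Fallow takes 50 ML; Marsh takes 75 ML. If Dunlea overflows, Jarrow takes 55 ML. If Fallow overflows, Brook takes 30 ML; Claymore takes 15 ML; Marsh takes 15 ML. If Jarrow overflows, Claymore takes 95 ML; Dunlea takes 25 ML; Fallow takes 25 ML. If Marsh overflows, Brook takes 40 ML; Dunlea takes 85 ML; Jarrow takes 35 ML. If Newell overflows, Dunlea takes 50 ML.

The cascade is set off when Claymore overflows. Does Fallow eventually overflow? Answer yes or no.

no

Round 1 — Claymore overflows (initial).
  Fallow: +50 → 50 < 120
  Marsh: +75 → 75 ≥ 70
Round 2 — Marsh overflows.
  Brook: +40 → 40 < 110
  Dunlea: +85 → 85 ≥ 50
  Jarrow: +35 → 35 < 120
Round 3 — Dunlea overflows.
  Jarrow: +55 → 90 < 120
No further overflows.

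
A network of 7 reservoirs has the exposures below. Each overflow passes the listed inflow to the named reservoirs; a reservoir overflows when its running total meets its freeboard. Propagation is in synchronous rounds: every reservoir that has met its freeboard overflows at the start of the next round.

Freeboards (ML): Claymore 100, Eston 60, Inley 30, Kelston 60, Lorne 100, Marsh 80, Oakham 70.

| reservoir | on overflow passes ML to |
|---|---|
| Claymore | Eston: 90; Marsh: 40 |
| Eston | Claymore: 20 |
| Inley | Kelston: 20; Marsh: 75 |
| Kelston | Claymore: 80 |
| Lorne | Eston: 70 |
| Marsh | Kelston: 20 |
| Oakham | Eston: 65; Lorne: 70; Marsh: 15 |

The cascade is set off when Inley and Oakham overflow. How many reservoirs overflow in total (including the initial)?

Round 1 — Inley, Oakham overflow (initial).
  Eston: +65 → 65 ≥ 60
  Kelston: +20 → 20 < 60
  Lorne: +70 → 70 < 100
  Marsh: +75+15 → 90 ≥ 80
Round 2 — Eston, Marsh overflow.
  Claymore: +20 → 20 < 100
  Kelston: +20 → 40 < 60
No further overflows.

4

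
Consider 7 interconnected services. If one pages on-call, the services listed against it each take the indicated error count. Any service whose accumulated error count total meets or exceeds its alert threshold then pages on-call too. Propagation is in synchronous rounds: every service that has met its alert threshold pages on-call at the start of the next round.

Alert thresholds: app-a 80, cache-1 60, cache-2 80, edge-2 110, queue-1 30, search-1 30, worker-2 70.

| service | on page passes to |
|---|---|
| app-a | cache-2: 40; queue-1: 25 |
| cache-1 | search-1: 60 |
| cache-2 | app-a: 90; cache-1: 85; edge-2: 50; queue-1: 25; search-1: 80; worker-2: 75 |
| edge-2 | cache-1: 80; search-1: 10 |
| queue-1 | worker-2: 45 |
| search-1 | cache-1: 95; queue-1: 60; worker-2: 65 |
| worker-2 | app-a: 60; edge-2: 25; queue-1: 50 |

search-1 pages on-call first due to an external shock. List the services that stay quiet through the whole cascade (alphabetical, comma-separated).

Round 1 — search-1 pages on-call (initial).
  cache-1: +95 → 95 ≥ 60
  queue-1: +60 → 60 ≥ 30
  worker-2: +65 → 65 < 70
Round 2 — cache-1, queue-1 page on-call.
  worker-2: +45 → 110 ≥ 70
Round 3 — worker-2 pages on-call.
  app-a: +60 → 60 < 80
  edge-2: +25 → 25 < 110
No further pages.

app-a, cache-2, edge-2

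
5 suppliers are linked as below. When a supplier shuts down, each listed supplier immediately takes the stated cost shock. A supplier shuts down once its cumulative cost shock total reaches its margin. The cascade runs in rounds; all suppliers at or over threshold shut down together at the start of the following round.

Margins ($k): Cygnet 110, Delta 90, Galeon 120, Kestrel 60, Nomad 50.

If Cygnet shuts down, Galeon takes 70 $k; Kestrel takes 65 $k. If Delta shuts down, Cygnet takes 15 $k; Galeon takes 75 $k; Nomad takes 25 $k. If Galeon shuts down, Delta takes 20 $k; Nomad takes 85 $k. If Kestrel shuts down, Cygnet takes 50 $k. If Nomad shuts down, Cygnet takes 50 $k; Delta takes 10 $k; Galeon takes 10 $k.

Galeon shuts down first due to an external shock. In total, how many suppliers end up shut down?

2

Round 1 — Galeon shuts down (initial).
  Delta: +20 → 20 < 90
  Nomad: +85 → 85 ≥ 50
Round 2 — Nomad shuts down.
  Cygnet: +50 → 50 < 110
  Delta: +10 → 30 < 90
No further shutdowns.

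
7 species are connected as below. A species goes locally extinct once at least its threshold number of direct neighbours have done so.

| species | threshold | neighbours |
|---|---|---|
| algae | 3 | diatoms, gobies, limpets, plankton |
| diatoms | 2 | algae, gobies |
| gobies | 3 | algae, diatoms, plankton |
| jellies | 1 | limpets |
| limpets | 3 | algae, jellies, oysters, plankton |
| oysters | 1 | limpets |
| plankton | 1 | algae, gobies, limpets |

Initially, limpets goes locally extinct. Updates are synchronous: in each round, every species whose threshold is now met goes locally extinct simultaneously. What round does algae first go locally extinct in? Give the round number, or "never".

Round 1 — limpets goes locally extinct (initial).
Round 2 — checking thresholds:
  algae: 1 of 4 neighbours < 3, holds.
  jellies: 1 of 1 neighbours ≥ 1, goes locally extinct.
  oysters: 1 of 1 neighbours ≥ 1, goes locally extinct.
  plankton: 1 of 3 neighbours ≥ 1, goes locally extinct.
Round 3 — no new extinctions; cascade stops.

never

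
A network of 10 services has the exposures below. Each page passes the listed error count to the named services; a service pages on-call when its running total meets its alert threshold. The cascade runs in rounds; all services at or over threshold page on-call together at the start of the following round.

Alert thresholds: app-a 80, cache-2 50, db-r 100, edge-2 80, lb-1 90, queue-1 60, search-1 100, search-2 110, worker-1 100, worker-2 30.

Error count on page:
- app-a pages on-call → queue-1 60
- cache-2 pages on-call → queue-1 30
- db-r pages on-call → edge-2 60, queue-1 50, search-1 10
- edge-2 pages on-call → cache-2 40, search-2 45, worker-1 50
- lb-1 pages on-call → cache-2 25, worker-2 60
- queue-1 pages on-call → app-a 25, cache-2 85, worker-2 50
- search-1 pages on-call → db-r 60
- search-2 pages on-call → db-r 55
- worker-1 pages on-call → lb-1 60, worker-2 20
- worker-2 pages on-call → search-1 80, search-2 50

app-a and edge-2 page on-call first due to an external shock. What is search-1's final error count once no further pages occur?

Round 1 — app-a, edge-2 page on-call (initial).
  cache-2: +40 → 40 < 50
  queue-1: +60 → 60 ≥ 60
  search-2: +45 → 45 < 110
  worker-1: +50 → 50 < 100
Round 2 — queue-1 pages on-call.
  cache-2: +85 → 125 ≥ 50
  worker-2: +50 → 50 ≥ 30
Round 3 — cache-2, worker-2 page on-call.
  search-1: +80 → 80 < 100
  search-2: +50 → 95 < 110
No further pages.

80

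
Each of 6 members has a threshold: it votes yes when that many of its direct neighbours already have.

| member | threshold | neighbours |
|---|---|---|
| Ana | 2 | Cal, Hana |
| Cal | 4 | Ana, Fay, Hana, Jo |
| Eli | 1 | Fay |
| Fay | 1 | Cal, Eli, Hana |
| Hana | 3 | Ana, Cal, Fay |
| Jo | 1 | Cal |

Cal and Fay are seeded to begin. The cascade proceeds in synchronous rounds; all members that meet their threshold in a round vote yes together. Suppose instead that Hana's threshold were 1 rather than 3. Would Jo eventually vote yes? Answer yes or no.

yes

With Hana's threshold at 1:
Round 1 — Cal, Fay vote yes (initial).
Round 2 — checking thresholds:
  Ana: 1 of 2 neighbours < 2, holds.
  Eli: 1 of 1 neighbours ≥ 1, votes yes.
  Hana: 2 of 3 neighbours ≥ 1, votes yes.
  Jo: 1 of 1 neighbours ≥ 1, votes yes.
Round 3 — checking thresholds:
  Ana: 2 of 2 neighbours ≥ 2, votes yes.
Round 4 — no new yes votes; cascade stops.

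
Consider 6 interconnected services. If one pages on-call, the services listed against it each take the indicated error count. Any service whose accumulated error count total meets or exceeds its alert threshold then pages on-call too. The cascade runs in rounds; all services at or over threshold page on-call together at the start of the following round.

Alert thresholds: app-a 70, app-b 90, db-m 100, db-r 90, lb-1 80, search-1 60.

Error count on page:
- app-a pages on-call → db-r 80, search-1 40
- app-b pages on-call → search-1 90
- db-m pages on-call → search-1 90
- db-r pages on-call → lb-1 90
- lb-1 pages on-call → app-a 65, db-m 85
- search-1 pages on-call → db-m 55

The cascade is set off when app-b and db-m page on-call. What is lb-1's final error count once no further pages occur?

Round 1 — app-b, db-m page on-call (initial).
  search-1: +90+90 → 180 ≥ 60
Round 2 — search-1 pages on-call.
No further pages.

0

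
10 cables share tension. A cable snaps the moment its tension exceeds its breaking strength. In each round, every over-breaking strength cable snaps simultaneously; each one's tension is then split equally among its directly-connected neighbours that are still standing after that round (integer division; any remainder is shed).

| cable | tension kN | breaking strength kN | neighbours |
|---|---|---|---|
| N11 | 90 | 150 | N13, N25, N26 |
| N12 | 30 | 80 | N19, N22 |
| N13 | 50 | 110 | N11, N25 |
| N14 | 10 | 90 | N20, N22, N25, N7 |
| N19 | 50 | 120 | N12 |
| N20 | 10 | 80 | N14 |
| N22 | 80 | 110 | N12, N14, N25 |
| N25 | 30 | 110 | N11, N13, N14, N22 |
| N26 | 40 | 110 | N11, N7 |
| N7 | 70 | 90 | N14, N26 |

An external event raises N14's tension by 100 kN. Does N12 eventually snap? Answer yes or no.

yes

Round 1 — N14 at 110 > 90. N14 snaps.
  N14 sheds 110 kN to N20, N22, N25, N7: 27 each (2 lost).
    N20: 10+27 = 37 ≤ 80
    N22: 80+27 = 107 ≤ 110
    N25: 30+27 = 57 ≤ 110
    N7: 70+27 = 97 > 90
Round 2 — N7 snaps.
  N7 sheds 97 kN to N26: 97 each.
    N26: 40+97 = 137 > 110
Round 3 — N26 snaps.
  N26 sheds 137 kN to N11: 137 each.
    N11: 90+137 = 227 > 150
Round 4 — N11 snaps.
  N11 sheds 227 kN to N13, N25: 113 each (1 lost).
    N13: 50+113 = 163 > 110
    N25: 57+113 = 170 > 110
Round 5 — N13, N25 snap.
  N13 sheds 163 kN: no online neighbours, lost.
  N25 sheds 170 kN to N22: 170 each.
    N22: 107+170 = 277 > 110
Round 6 — N22 snaps.
  N22 sheds 277 kN to N12: 277 each.
    N12: 30+277 = 307 > 80
Round 7 — N12 snaps.
  N12 sheds 307 kN to N19: 307 each.
    N19: 50+307 = 357 > 120
Round 8 — N19 snaps.
  N19 sheds 357 kN: no online neighbours, lost.
No further breaks.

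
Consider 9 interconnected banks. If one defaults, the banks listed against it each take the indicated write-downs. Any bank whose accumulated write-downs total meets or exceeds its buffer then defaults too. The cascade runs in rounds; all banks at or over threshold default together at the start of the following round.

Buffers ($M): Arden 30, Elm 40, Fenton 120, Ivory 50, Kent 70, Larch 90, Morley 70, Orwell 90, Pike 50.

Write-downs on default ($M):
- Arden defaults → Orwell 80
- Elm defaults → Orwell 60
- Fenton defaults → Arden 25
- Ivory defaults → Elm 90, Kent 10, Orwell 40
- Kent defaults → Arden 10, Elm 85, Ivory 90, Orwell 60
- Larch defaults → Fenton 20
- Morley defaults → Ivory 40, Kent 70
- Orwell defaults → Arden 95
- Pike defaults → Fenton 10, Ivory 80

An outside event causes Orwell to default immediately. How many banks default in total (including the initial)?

2

Round 1 — Orwell defaults (initial).
  Arden: +95 → 95 ≥ 30
Round 2 — Arden defaults.
No further defaults.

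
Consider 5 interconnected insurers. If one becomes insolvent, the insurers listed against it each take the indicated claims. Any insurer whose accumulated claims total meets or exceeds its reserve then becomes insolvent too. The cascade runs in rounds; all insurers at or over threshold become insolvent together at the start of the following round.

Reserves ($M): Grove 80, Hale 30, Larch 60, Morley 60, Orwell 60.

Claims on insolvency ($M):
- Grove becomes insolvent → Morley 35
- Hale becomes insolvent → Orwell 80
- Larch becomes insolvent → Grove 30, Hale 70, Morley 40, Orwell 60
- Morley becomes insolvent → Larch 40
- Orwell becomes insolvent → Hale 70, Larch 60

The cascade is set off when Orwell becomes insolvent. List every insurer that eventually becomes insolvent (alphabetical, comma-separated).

Round 1 — Orwell becomes insolvent (initial).
  Hale: +70 → 70 ≥ 30
  Larch: +60 → 60 ≥ 60
Round 2 — Hale, Larch become insolvent.
  Grove: +30 → 30 < 80
  Morley: +40 → 40 < 60
No further insolvencies.

Hale, Larch, Orwell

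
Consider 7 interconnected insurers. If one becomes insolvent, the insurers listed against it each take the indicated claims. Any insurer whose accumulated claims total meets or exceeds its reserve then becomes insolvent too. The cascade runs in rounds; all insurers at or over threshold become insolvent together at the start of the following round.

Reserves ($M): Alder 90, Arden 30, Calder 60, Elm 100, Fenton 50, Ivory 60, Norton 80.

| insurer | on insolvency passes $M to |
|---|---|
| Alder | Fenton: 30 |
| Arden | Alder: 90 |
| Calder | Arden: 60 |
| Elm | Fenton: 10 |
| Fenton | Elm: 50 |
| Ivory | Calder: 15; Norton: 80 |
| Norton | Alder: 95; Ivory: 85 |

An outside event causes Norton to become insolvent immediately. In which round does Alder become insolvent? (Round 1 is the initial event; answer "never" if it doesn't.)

Round 1 — Norton becomes insolvent (initial).
  Alder: +95 → 95 ≥ 90
  Ivory: +85 → 85 ≥ 60
Round 2 — Alder, Ivory become insolvent.
  Calder: +15 → 15 < 60
  Fenton: +30 → 30 < 50
No further insolvencies.

2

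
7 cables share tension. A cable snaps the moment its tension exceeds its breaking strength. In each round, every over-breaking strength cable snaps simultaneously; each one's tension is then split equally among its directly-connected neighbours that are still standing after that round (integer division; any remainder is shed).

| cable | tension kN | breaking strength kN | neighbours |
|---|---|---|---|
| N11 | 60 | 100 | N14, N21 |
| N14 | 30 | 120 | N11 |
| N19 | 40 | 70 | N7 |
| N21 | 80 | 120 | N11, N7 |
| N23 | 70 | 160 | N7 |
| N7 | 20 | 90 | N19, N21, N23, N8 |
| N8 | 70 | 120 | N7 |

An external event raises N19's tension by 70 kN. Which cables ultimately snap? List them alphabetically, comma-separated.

N11, N14, N19, N21, N7

Round 1 — N19 at 110 > 70. N19 snaps.
  N19 sheds 110 kN to N7: 110 each.
    N7: 20+110 = 130 > 90
Round 2 — N7 snaps.
  N7 sheds 130 kN to N21, N23, N8: 43 each (1 lost).
    N21: 80+43 = 123 > 120
    N23: 70+43 = 113 ≤ 160
    N8: 70+43 = 113 ≤ 120
Round 3 — N21 snaps.
  N21 sheds 123 kN to N11: 123 each.
    N11: 60+123 = 183 > 100
Round 4 — N11 snaps.
  N11 sheds 183 kN to N14: 183 each.
    N14: 30+183 = 213 > 120
Round 5 — N14 snaps.
  N14 sheds 213 kN: no online neighbours, lost.
No further breaks.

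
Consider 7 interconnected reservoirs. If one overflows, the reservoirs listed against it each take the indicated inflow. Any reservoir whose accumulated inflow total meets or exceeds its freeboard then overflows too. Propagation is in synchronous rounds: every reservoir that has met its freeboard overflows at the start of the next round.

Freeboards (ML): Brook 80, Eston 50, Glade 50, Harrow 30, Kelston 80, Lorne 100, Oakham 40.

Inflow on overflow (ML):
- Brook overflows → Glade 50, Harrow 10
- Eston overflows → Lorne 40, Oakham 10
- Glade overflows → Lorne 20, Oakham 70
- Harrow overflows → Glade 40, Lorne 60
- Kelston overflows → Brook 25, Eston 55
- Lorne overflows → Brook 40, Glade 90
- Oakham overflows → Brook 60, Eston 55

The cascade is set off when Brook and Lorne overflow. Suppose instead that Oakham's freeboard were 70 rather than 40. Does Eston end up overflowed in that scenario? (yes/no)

With Oakham's freeboard at 70:
Round 1 — Brook, Lorne overflow (initial).
  Glade: +50+90 → 140 ≥ 50
  Harrow: +10 → 10 < 30
Round 2 — Glade overflows.
  Oakham: +70 → 70 ≥ 70
Round 3 — Oakham overflows.
  Eston: +55 → 55 ≥ 50
Round 4 — Eston overflows.
No further overflows.

yes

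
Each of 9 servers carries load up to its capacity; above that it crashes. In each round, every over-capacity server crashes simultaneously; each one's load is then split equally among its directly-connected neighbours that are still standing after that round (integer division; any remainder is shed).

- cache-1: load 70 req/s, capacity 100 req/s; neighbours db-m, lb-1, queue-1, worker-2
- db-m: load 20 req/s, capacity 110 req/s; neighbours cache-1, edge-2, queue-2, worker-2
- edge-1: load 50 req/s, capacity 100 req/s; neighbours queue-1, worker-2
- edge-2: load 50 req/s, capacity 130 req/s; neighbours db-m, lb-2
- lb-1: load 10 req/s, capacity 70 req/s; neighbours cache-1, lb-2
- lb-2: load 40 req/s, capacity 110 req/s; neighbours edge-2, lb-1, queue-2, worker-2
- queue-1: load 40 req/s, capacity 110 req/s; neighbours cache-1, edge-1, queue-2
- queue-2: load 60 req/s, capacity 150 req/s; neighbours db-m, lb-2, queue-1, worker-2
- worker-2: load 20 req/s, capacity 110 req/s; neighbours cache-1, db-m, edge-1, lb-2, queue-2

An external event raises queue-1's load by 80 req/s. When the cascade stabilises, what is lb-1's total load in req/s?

Round 1 — queue-1 at 120 > 110. queue-1 crashes.
  queue-1 sheds 120 req/s to cache-1, edge-1, queue-2: 40 each.
    cache-1: 70+40 = 110 > 100
    edge-1: 50+40 = 90 ≤ 100
    queue-2: 60+40 = 100 ≤ 150
Round 2 — cache-1 crashes.
  cache-1 sheds 110 req/s to db-m, lb-1, worker-2: 36 each (2 lost).
    db-m: 20+36 = 56 ≤ 110
    lb-1: 10+36 = 46 ≤ 70
    worker-2: 20+36 = 56 ≤ 110
No further crashes.

46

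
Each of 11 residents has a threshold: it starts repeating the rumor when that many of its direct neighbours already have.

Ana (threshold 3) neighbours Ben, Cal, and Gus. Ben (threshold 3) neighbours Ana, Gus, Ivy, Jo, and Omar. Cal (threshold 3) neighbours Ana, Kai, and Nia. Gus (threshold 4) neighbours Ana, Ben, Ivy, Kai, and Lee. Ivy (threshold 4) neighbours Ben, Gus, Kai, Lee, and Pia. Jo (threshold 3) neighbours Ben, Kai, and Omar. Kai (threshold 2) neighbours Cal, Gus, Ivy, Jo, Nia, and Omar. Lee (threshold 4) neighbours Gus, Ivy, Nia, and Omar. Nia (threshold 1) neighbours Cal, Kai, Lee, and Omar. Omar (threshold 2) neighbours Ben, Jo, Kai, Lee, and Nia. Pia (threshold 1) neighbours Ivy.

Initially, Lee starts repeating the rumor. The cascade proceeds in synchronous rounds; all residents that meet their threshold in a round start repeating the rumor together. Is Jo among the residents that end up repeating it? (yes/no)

Round 1 — Lee starts repeating the rumor (initial).
Round 2 — checking thresholds:
  Gus: 1 of 5 neighbours < 4, below threshold.
  Ivy: 1 of 5 neighbours < 4, below threshold.
  Nia: 1 of 4 neighbours ≥ 1, starts repeating the rumor.
  Omar: 1 of 5 neighbours < 2, below threshold.
Round 3 — checking thresholds:
  Cal: 1 of 3 neighbours < 3, below threshold.
  Gus: 1 of 5 neighbours < 4, below threshold.
  Ivy: 1 of 5 neighbours < 4, below threshold.
  Kai: 1 of 6 neighbours < 2, below threshold.
  Omar: 2 of 5 neighbours ≥ 2, starts repeating the rumor.
Round 4 — checking thresholds:
  Ben: 1 of 5 neighbours < 3, below threshold.
  Cal: 1 of 3 neighbours < 3, below threshold.
  Gus: 1 of 5 neighbours < 4, below threshold.
  Ivy: 1 of 5 neighbours < 4, below threshold.
  Jo: 1 of 3 neighbours < 3, below threshold.
  Kai: 2 of 6 neighbours ≥ 2, starts repeating the rumor.
Round 5 — no new spreads; cascade stops.

no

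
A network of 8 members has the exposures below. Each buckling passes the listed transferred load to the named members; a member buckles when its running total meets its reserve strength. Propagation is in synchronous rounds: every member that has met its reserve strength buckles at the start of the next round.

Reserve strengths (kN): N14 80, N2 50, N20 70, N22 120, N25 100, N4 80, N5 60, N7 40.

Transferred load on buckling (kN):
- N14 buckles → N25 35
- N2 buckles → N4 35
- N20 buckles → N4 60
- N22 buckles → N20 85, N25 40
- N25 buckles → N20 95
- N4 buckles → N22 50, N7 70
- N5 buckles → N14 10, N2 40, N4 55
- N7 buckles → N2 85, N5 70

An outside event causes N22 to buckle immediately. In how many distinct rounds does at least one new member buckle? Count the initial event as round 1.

2

Round 1 — N22 buckles (initial).
  N20: +85 → 85 ≥ 70
  N25: +40 → 40 < 100
Round 2 — N20 buckles.
  N4: +60 → 60 < 80
No further bucklings.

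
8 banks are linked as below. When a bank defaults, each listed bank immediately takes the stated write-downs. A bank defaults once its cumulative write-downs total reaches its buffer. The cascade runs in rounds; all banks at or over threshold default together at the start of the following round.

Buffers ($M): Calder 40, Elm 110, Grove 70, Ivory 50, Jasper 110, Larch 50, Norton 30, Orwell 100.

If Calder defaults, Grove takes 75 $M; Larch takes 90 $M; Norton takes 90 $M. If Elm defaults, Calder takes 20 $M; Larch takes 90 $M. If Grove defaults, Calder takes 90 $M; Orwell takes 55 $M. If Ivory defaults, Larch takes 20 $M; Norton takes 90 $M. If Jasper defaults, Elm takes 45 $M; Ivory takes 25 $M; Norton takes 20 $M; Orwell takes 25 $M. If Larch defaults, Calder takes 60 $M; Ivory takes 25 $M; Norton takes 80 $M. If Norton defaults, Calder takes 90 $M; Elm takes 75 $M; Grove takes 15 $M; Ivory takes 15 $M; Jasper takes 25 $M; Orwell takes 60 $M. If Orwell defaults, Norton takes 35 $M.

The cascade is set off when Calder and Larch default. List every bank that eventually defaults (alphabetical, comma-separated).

Round 1 — Calder, Larch default (initial).
  Grove: +75 → 75 ≥ 70
  Ivory: +25 → 25 < 50
  Norton: +90+80 → 170 ≥ 30
Round 2 — Grove, Norton default.
  Elm: +75 → 75 < 110
  Ivory: +15 → 40 < 50
  Jasper: +25 → 25 < 110
  Orwell: +55+60 → 115 ≥ 100
Round 3 — Orwell defaults.
No further defaults.

Calder, Grove, Larch, Norton, Orwell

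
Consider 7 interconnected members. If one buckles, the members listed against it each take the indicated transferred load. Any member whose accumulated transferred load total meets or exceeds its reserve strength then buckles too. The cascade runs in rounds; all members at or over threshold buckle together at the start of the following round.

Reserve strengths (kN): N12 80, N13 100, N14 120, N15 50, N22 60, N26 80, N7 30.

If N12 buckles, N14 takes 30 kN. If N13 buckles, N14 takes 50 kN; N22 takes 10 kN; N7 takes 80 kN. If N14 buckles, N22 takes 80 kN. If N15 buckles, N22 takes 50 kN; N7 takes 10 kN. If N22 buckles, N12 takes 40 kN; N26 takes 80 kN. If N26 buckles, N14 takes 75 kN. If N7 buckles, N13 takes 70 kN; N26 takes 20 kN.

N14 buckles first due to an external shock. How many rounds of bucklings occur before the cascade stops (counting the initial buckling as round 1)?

3

Round 1 — N14 buckles (initial).
  N22: +80 → 80 ≥ 60
Round 2 — N22 buckles.
  N12: +40 → 40 < 80
  N26: +80 → 80 ≥ 80
Round 3 — N26 buckles.
No further bucklings.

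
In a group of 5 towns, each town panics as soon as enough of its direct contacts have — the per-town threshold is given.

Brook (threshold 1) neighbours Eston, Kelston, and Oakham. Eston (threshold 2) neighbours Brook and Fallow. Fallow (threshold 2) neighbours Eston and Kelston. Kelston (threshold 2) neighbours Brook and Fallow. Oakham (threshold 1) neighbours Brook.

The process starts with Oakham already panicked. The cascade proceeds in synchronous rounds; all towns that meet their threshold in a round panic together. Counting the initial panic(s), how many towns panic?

Round 1 — Oakham panics (initial).
Round 2 — checking thresholds:
  Brook: 1 of 3 neighbours ≥ 1, panics.
Round 3 — no new panics; cascade stops.

2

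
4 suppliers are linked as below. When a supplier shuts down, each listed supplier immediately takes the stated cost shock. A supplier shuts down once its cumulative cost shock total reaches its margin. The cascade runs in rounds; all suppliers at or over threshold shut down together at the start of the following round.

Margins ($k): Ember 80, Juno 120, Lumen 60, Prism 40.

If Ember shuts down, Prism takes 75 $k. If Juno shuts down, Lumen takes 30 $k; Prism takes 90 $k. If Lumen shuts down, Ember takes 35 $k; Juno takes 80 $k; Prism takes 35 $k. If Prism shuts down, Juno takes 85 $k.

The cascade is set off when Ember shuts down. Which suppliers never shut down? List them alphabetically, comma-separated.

Round 1 — Ember shuts down (initial).
  Prism: +75 → 75 ≥ 40
Round 2 — Prism shuts down.
  Juno: +85 → 85 < 120
No further shutdowns.

Juno, Lumen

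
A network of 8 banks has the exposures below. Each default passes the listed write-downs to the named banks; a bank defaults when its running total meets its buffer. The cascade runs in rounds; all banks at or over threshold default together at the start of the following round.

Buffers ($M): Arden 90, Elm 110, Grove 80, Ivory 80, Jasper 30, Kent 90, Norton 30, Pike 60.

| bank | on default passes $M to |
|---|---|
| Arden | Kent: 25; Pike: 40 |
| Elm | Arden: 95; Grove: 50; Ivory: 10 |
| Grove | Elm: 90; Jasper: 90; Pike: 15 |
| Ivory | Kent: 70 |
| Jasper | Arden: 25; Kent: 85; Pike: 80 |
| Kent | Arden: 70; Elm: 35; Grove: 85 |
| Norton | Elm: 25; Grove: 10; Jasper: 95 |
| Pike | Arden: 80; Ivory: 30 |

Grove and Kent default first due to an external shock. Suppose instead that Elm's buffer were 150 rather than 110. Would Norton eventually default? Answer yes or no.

With Elm's buffer at 150:
Round 1 — Grove, Kent default (initial).
  Arden: +70 → 70 < 90
  Elm: +90+35 → 125 < 150
  Jasper: +90 → 90 ≥ 30
  Pike: +15 → 15 < 60
Round 2 — Jasper defaults.
  Arden: +25 → 95 ≥ 90
  Pike: +80 → 95 ≥ 60
Round 3 — Arden, Pike default.
  Ivory: +30 → 30 < 80
No further defaults.

no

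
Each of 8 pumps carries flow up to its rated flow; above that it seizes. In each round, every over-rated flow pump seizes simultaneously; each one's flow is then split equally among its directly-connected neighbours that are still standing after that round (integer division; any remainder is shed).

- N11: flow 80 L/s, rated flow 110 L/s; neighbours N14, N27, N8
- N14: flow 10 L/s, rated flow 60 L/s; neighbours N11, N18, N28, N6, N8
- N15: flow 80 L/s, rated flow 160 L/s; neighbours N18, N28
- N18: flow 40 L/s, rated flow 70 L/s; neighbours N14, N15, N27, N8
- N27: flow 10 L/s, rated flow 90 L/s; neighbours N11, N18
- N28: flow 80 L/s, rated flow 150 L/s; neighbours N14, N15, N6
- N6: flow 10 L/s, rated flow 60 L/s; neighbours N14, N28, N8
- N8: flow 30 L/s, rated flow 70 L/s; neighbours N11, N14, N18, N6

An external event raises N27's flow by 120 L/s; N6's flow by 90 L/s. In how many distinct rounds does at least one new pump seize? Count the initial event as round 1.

5

Round 1 — N27 at 130 > 90; N6 at 100 > 60. N27, N6 seize.
  N27 sheds 130 L/s to N11, N18: 65 each.
    N11: 80+65 = 145 > 110
    N18: 40+65 = 105 > 70
  N6 sheds 100 L/s to N14, N28, N8: 33 each (1 lost).
    N14: 10+33 = 43 ≤ 60
    N28: 80+33 = 113 ≤ 150
    N8: 30+33 = 63 ≤ 70
Round 2 — N11, N18 seize.
  N11 sheds 145 L/s to N14, N8: 72 each (1 lost).
    N14: 43+72 = 115 > 60
    N8: 63+72 = 135 > 70
  N18 sheds 105 L/s to N14, N15, N8: 35 each.
    N14: 115+35 = 150 > 60
    N15: 80+35 = 115 ≤ 160
    N8: 135+35 = 170 > 70
Round 3 — N14, N8 seize.
  N14 sheds 150 L/s to N28: 150 each.
    N28: 113+150 = 263 > 150
  N8 sheds 170 L/s: no online neighbours, lost.
Round 4 — N28 seizes.
  N28 sheds 263 L/s to N15: 263 each.
    N15: 115+263 = 378 > 160
Round 5 — N15 seizes.
  N15 sheds 378 L/s: no online neighbours, lost.
No further seizures.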